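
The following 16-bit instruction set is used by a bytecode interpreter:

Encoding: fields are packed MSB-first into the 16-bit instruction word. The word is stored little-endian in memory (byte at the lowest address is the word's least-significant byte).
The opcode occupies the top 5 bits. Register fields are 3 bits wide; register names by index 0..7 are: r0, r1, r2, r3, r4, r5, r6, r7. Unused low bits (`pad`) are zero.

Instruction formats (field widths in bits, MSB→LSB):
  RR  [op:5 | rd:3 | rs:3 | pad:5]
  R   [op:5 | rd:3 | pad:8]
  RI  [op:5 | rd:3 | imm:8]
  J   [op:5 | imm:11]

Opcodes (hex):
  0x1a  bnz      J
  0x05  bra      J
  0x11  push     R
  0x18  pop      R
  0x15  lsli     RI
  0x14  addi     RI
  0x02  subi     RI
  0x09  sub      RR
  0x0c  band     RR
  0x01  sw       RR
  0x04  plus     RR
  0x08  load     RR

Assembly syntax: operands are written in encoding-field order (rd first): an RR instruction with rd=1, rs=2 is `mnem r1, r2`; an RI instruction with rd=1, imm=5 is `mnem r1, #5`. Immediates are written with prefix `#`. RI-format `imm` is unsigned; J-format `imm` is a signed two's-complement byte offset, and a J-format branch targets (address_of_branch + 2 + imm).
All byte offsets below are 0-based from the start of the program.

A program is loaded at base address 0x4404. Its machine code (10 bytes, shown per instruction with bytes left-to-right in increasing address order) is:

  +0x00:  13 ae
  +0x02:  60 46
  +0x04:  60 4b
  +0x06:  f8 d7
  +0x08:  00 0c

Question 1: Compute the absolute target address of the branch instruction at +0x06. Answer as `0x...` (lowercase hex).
[06] f8 d7 → 0xd7f8
  top 5b → 0x1a → bnz [J]
  imm@[10:0]=0x7f8 (s11→-8) ⇒ #-8
  target = base 0x4404 + off 0x06 + 2 + imm -8 = 0x4404

0x4404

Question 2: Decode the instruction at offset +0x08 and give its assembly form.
sw r4, r0

+0x08: 00 0c ⇒ word 0x0c00 (little)
  opcode bits[15:11]=0x1: sw/RR
  [10:8] rd=4 = r4
  [7:5] rs=0 = r0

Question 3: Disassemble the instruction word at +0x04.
sub r3, r3

off 0x04: read 60 4b as little → 0x4b60
  op=0x4b60>>11=0x9 ⇒ sub (RR)
  rd@[10:8]=0x3 ⇒ r3
  rs@[7:5]=0x3 ⇒ r3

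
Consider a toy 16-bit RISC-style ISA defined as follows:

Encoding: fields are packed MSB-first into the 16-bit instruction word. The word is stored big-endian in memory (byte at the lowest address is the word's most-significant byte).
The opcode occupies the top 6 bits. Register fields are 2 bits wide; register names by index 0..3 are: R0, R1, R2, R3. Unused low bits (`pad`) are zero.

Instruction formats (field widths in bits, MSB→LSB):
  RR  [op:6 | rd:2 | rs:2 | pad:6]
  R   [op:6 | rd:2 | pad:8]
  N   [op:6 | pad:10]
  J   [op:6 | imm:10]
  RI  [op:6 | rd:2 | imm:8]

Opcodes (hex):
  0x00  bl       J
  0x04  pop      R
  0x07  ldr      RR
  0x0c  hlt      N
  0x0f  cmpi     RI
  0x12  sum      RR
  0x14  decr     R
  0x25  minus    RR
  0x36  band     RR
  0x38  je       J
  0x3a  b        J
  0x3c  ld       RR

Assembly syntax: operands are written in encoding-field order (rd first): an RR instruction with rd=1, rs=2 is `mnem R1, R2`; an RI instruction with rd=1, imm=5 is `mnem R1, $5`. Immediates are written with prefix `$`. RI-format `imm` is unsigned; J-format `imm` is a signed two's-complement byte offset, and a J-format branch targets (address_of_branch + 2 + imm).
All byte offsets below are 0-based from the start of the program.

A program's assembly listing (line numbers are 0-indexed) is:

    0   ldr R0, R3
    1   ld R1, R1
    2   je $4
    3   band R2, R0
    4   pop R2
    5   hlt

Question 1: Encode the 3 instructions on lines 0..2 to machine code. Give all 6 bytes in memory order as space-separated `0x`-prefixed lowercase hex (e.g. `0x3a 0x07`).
0x1c 0xc0 0xf1 0x40 0xe0 0x04

0. ldr fields op=0x7:6|rd=0:2|rs=3:2|pad=0:6 → word 1cc0h → 1c c0
1. ld fields op=0x3c:6|rd=1:2|rs=1:2|pad=0:6 → word f140h → f1 40
2. je fields op=0x38:6|imm=4:10 → word e004h → e0 04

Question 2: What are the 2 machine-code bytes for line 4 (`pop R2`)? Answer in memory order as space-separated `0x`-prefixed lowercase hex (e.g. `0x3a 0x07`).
0x12 0x00

L4: pop op=0x4:6|rd=2:2|pad=0:8 ⇒ 0x1200 ⇒ big 12 00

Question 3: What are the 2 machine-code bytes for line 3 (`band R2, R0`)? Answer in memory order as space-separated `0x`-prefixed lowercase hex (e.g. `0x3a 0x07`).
line 3 (band): pack op=0x36:6|rd=2:2|rs=0:2|pad=0:6 = 0xda00; big→ da 00

0xda 0x00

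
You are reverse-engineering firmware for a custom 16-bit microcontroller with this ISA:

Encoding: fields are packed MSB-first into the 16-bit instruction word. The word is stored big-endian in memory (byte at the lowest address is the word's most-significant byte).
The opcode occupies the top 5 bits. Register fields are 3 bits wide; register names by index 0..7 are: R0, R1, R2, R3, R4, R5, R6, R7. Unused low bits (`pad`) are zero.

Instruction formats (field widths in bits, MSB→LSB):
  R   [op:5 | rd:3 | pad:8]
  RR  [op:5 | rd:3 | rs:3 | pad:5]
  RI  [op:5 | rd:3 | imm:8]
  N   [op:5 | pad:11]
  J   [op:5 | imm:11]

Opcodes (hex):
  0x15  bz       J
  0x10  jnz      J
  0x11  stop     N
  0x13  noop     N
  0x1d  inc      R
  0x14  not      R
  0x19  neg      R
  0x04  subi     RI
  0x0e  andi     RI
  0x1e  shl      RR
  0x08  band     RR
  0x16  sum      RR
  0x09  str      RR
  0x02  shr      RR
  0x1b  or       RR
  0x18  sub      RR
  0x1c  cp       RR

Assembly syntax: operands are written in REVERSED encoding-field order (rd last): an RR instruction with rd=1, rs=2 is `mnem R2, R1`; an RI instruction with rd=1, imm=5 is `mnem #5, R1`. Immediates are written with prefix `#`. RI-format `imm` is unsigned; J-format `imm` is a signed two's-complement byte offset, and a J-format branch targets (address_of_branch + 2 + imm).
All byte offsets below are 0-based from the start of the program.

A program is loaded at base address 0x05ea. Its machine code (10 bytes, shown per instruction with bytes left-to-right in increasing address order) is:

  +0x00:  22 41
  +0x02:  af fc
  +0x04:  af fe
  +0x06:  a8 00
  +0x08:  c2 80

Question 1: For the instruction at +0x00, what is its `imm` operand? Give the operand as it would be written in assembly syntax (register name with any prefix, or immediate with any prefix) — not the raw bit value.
+0x00: 22 41 ⇒ word 0x2241 (big)
  op=0x2241>>11=0x4 ⇒ subi (RI)
  [10:8] rd=2 = R2
  [7:0] imm=65 = #65

#65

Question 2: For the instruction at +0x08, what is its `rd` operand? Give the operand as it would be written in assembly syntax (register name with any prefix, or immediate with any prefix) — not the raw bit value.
off 0x08: read c2 80 as big → 0xc280
  op=0xc280>>11=0x18 ⇒ sub (RR)
  [10:8] rd=2 = R2
  [7:5] rs=4 = R4

R2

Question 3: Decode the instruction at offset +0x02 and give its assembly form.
bz #-4

+0x02: af fc ⇒ word 0xaffc (big)
  op=0xaffc>>11=0x15 ⇒ bz (J)
  [10:0] imm=2044 (s11→-4) = #-4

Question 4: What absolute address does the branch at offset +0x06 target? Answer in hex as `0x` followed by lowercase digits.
0x05f2

[06] a8 00 → 0xa800
  op=0xa800>>11=0x15 ⇒ bz (J)
  [10:0] imm=0 = #0
  target = base 0x05ea + off 0x06 + 2 + imm 0 = 0x05f2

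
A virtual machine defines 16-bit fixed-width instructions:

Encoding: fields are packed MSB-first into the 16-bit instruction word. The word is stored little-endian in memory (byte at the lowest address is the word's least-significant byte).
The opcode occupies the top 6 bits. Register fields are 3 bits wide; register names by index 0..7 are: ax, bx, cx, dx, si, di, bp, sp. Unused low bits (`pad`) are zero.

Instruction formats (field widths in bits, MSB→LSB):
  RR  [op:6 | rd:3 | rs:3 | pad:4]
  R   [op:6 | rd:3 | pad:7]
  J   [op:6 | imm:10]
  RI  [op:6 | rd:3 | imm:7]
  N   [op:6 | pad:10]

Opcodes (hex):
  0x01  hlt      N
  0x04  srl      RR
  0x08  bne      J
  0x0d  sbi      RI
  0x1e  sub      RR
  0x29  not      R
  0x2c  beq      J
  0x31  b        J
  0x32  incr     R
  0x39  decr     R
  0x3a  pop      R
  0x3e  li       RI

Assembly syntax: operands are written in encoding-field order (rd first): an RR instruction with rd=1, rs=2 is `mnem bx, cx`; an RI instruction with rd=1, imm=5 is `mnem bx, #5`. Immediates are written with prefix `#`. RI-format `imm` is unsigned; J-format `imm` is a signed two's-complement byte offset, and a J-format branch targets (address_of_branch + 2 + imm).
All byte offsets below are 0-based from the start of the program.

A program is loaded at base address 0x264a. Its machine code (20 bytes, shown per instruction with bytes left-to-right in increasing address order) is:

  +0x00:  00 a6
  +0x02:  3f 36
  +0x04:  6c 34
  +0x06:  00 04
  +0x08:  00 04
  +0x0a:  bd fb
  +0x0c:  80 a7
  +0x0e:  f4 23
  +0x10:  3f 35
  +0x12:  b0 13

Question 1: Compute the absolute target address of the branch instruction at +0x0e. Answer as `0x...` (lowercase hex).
0x264e

@+0e  little-endian(f4 23) = 0x23f4
  opcode bits[15:10]=0x8: bne/J
  imm@[9:0]=0x3f4 (s10→-12) ⇒ #-12
  target = base 0x264a + off 0x0e + 2 + imm -12 = 0x264e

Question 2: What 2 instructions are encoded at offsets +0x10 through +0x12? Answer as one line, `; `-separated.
+0x10: 3f 35 ⇒ word 0x353f (little)
  opcode bits[15:10]=0xd: sbi/RI
  rd: (w>>7)&0x7=0x2 → cx
  imm: (w>>0)&0x7f=0x3f → #63
+0x12: b0 13 ⇒ word 0x13b0 (little)
  opcode bits[15:10]=0x4: srl/RR
  rd: (w>>7)&0x7=0x7 → sp
  rs: (w>>4)&0x7=0x3 → dx

sbi cx, #63; srl sp, dx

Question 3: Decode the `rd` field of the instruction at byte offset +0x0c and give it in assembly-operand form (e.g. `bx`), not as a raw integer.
+0x0c: 80 a7 ⇒ word 0xa780 (little)
  op=0xa780>>10=0x29 ⇒ not (R)
  rd@[9:7]=0x7 ⇒ sp

sp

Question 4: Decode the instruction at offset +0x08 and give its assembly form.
+0x08: 00 04 ⇒ word 0x0400 (little)
  opcode bits[15:10]=0x1: hlt/N

hlt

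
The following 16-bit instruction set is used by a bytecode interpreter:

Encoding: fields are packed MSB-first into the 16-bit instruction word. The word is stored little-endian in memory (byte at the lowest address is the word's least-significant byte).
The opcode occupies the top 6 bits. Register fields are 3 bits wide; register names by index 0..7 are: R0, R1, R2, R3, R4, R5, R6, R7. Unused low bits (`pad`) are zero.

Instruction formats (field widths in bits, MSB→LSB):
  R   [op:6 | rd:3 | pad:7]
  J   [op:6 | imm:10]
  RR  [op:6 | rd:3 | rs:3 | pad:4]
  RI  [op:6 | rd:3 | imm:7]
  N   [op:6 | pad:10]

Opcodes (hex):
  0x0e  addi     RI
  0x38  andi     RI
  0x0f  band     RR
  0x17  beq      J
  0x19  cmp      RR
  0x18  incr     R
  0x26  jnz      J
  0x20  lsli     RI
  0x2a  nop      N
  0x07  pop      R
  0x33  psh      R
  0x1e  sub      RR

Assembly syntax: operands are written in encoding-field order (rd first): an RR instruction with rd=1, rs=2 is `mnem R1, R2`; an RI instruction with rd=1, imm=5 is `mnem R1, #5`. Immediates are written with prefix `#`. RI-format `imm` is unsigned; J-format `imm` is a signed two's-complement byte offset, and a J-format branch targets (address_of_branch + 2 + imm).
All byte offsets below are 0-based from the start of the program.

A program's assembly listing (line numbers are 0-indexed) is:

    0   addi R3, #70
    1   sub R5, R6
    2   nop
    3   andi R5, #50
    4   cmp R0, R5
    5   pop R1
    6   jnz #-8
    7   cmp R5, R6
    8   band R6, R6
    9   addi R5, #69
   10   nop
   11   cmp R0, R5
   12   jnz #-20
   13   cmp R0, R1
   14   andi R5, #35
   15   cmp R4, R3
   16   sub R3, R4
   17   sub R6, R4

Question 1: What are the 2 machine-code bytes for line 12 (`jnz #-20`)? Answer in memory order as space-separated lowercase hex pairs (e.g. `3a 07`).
12. jnz fields op=0x26:6|imm=-20:10 → word 9bech → ec 9b

ec 9b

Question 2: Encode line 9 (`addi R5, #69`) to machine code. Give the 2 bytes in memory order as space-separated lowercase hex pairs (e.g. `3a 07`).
9. addi fields op=0xe:6|rd=5:3|imm=69:7 → word 3ac5h → c5 3a

c5 3a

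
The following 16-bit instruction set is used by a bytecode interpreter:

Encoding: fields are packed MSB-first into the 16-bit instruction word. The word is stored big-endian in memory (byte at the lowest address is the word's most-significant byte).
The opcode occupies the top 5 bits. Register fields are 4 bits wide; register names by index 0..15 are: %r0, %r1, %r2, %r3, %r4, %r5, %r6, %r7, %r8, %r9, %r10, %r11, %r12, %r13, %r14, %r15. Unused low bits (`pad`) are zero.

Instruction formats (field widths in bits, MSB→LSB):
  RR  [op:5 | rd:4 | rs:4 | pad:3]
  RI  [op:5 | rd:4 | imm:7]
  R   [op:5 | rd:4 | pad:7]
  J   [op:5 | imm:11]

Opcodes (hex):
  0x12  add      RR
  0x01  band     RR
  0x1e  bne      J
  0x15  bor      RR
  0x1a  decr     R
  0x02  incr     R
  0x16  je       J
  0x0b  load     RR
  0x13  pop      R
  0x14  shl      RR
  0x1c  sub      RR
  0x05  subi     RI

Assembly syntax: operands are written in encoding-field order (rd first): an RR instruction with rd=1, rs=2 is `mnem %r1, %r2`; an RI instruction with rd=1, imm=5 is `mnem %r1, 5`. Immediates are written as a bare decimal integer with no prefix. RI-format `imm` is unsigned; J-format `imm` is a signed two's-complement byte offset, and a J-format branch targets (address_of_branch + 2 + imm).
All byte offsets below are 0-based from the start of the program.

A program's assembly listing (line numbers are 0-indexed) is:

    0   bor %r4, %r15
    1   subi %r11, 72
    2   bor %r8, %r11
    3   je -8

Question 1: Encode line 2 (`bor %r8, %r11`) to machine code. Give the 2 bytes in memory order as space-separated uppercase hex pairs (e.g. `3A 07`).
2. bor fields op=0x15:5|rd=8:4|rs=11:4|pad=0:3 → word ac58h → ac 58

AC 58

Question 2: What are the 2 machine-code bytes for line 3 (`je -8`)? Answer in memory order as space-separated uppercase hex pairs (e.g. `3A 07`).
3. je fields op=0x16:5|imm=-8:11 → word b7f8h → b7 f8

B7 F8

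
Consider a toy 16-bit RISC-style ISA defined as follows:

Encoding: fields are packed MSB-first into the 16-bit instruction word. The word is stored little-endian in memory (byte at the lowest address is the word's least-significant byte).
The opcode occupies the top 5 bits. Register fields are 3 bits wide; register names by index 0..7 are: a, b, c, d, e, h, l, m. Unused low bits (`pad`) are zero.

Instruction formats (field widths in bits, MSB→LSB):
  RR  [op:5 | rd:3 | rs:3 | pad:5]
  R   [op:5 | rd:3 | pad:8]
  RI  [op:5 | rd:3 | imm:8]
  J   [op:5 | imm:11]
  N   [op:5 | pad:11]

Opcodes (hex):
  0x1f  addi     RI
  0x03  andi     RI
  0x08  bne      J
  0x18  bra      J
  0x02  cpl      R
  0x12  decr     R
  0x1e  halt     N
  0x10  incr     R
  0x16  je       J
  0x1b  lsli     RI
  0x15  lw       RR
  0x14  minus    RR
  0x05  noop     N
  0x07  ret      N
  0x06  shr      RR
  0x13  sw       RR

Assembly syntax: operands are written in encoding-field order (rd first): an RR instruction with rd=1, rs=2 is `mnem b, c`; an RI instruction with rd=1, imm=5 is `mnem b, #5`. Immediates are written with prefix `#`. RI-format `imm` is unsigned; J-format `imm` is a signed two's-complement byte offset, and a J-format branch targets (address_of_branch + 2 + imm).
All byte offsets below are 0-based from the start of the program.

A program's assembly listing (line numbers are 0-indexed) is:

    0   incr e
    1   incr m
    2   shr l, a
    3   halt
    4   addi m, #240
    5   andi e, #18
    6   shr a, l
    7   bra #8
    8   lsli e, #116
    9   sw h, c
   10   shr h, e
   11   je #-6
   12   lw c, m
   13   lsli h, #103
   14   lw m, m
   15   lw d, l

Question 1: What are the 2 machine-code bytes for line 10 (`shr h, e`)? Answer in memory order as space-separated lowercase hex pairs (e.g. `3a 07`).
10. shr fields op=0x6:5|rd=5:3|rs=4:3|pad=0:5 → word 3580h → 80 35

80 35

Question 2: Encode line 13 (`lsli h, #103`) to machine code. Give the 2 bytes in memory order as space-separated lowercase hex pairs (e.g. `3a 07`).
13. lsli fields op=0x1b:5|rd=5:3|imm=103:8 → word dd67h → 67 dd

67 dd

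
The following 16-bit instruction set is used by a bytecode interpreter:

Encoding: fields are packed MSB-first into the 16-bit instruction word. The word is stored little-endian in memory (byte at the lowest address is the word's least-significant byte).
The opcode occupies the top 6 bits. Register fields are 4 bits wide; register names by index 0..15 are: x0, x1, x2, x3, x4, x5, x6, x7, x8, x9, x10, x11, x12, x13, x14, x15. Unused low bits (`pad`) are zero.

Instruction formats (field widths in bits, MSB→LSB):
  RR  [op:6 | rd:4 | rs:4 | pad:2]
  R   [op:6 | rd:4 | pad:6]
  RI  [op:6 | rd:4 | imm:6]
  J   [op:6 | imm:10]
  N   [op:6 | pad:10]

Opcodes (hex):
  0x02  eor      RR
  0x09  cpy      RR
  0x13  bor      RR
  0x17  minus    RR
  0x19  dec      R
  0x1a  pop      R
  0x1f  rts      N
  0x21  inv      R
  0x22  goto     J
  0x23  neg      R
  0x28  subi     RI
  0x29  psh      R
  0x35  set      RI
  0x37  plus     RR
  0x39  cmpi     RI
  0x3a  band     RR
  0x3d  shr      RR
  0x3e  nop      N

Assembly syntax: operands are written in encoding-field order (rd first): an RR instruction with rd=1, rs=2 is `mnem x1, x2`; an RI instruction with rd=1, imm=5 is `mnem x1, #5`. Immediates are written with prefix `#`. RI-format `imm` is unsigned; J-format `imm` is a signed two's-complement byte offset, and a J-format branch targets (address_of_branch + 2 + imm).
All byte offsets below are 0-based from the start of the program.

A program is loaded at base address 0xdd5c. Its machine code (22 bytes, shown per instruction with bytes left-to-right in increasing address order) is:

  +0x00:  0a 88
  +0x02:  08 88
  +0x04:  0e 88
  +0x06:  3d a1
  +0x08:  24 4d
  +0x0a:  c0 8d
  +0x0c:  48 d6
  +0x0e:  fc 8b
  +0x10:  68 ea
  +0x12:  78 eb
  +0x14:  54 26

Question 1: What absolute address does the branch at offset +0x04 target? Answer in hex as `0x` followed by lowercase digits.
0xdd70

[04] 0e 88 → 0x880e
  op=0x880e>>10=0x22 ⇒ goto (J)
  [9:0] imm=14 = #14
  target = base 0xdd5c + off 0x04 + 2 + imm 14 = 0xdd70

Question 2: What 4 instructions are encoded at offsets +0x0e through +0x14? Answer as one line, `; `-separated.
goto #-4; band x9, x10; band x13, x14; cpy x9, x5

[0e] fc 8b → 0x8bfc
  top 6b → 0x22 → goto [J]
  imm@[9:0]=0x3fc (s10→-4) ⇒ #-4
[10] 68 ea → 0xea68
  top 6b → 0x3a → band [RR]
  rd@[9:6]=0x9 ⇒ x9
  rs@[5:2]=0xa ⇒ x10
[12] 78 eb → 0xeb78
  top 6b → 0x3a → band [RR]
  rd@[9:6]=0xd ⇒ x13
  rs@[5:2]=0xe ⇒ x14
[14] 54 26 → 0x2654
  top 6b → 0x9 → cpy [RR]
  rd@[9:6]=0x9 ⇒ x9
  rs@[5:2]=0x5 ⇒ x5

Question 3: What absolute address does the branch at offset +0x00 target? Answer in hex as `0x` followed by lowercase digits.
0xdd68

[00] 0a 88 → 0x880a
  top 6b → 0x22 → goto [J]
  [9:0] imm=10 = #10
  target = base 0xdd5c + off 0x00 + 2 + imm 10 = 0xdd68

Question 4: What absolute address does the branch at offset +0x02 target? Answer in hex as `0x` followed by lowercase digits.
off 0x02: read 08 88 as little → 0x8808
  opcode bits[15:10]=0x22: goto/J
  imm: (w>>0)&0x3ff=0x8 → #8
  target = base 0xdd5c + off 0x02 + 2 + imm 8 = 0xdd68

0xdd68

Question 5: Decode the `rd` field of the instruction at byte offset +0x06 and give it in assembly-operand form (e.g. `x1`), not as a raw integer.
x4

@+06  little-endian(3d a1) = 0xa13d
  opcode bits[15:10]=0x28: subi/RI
  rd@[9:6]=0x4 ⇒ x4
  imm@[5:0]=0x3d ⇒ #61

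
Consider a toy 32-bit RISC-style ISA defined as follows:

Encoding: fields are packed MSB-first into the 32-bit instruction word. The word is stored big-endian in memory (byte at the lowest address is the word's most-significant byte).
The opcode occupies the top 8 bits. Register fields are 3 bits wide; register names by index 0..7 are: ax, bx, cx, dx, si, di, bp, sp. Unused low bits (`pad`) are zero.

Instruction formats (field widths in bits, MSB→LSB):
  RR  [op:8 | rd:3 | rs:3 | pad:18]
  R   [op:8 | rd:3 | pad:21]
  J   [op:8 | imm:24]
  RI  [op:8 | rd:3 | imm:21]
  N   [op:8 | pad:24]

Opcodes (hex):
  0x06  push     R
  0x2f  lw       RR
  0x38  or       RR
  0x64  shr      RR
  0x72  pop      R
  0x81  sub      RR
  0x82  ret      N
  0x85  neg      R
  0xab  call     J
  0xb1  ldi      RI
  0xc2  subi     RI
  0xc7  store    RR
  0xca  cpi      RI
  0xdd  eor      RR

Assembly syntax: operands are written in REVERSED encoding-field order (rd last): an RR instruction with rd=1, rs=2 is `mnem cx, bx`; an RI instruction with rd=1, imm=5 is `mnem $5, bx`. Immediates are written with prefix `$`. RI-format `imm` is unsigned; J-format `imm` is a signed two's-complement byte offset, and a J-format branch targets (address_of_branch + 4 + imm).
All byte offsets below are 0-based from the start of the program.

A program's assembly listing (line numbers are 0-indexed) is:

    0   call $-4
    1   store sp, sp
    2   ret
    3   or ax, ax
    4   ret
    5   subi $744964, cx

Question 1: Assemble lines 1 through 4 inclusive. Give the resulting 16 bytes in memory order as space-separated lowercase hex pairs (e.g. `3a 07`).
c7 fc 00 00 82 00 00 00 38 00 00 00 82 00 00 00

line 1 (store): pack op=0xc7:8|rd=7:3|rs=7:3|pad=0:18 = 0xc7fc0000; big→ c7 fc 00 00
line 2 (ret): pack op=0x82:8|pad=0:24 = 0x82000000; big→ 82 00 00 00
line 3 (or): pack op=0x38:8|rd=0:3|rs=0:3|pad=0:18 = 0x38000000; big→ 38 00 00 00
line 4 (ret): pack op=0x82:8|pad=0:24 = 0x82000000; big→ 82 00 00 00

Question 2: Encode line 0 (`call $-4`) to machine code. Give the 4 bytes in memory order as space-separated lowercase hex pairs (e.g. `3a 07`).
line 0 (call): pack op=0xab:8|imm=-4:24 = 0xabfffffc; big→ ab ff ff fc

ab ff ff fc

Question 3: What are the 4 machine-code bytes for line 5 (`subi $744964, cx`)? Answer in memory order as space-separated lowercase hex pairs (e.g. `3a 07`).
line 5 (subi): pack op=0xc2:8|rd=2:3|imm=744964:21 = 0xc24b5e04; big→ c2 4b 5e 04

c2 4b 5e 04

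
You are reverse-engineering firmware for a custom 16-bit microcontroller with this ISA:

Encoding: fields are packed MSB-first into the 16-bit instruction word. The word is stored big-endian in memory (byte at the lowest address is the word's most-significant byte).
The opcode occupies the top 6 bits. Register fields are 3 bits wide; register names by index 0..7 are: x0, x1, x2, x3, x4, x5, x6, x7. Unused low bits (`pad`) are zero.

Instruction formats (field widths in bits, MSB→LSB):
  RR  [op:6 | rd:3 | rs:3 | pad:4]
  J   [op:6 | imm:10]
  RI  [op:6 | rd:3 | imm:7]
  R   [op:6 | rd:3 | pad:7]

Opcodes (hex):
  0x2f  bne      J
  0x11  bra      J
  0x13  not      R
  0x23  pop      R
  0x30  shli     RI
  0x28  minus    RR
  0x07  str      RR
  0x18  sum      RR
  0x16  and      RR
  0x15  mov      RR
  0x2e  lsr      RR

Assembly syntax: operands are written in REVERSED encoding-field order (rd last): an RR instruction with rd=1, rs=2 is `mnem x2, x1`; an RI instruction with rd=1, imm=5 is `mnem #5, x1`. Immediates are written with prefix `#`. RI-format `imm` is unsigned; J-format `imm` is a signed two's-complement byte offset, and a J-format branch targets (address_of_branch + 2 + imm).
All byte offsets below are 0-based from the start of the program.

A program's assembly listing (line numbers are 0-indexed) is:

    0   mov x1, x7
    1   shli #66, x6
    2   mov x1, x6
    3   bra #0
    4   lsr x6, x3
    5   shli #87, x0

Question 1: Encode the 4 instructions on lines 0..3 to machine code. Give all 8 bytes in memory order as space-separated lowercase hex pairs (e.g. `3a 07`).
0. mov fields op=0x15:6|rd=7:3|rs=1:3|pad=0:4 → word 5790h → 57 90
1. shli fields op=0x30:6|rd=6:3|imm=66:7 → word c342h → c3 42
2. mov fields op=0x15:6|rd=6:3|rs=1:3|pad=0:4 → word 5710h → 57 10
3. bra fields op=0x11:6|imm=0:10 → word 4400h → 44 00

57 90 c3 42 57 10 44 00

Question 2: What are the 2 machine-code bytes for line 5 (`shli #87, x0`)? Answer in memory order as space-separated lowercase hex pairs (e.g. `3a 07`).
L5: shli op=0x30:6|rd=0:3|imm=87:7 ⇒ 0xc057 ⇒ big c0 57

c0 57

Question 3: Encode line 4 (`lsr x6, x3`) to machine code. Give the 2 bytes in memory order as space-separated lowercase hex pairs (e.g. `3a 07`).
4. lsr fields op=0x2e:6|rd=3:3|rs=6:3|pad=0:4 → word b9e0h → b9 e0

b9 e0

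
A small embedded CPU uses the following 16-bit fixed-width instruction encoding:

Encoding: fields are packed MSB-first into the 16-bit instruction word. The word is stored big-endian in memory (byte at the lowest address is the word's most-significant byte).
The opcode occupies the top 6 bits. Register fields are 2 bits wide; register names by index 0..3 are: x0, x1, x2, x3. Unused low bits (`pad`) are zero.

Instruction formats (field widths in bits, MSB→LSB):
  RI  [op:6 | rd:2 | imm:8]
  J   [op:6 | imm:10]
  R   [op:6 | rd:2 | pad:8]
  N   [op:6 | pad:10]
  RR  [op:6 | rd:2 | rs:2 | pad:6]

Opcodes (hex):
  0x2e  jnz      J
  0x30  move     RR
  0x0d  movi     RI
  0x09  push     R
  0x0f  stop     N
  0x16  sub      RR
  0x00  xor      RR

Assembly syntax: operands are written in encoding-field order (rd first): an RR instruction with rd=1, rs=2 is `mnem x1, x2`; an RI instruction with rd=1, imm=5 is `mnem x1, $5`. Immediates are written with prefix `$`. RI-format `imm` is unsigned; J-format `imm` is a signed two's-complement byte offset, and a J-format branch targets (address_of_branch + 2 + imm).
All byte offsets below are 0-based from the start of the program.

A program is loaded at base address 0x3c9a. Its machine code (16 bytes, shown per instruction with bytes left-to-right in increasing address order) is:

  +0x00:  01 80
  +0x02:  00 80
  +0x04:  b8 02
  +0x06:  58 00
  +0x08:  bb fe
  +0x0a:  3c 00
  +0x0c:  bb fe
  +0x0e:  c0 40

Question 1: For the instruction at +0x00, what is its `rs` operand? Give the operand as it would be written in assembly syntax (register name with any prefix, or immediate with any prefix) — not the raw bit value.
+0x00: 01 80 ⇒ word 0x0180 (big)
  op=0x0180>>10=0x0 ⇒ xor (RR)
  rd@[9:8]=0x1 ⇒ x1
  rs@[7:6]=0x2 ⇒ x2

x2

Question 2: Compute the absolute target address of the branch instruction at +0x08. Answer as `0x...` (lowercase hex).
0x3ca2

+0x08: bb fe ⇒ word 0xbbfe (big)
  opcode bits[15:10]=0x2e: jnz/J
  imm@[9:0]=0x3fe (s10→-2) ⇒ $-2
  target = base 0x3c9a + off 0x08 + 2 + imm -2 = 0x3ca2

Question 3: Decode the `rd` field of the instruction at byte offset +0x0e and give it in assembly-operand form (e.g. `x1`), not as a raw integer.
off 0x0e: read c0 40 as big → 0xc040
  op=0xc040>>10=0x30 ⇒ move (RR)
  [9:8] rd=0 = x0
  [7:6] rs=1 = x1

x0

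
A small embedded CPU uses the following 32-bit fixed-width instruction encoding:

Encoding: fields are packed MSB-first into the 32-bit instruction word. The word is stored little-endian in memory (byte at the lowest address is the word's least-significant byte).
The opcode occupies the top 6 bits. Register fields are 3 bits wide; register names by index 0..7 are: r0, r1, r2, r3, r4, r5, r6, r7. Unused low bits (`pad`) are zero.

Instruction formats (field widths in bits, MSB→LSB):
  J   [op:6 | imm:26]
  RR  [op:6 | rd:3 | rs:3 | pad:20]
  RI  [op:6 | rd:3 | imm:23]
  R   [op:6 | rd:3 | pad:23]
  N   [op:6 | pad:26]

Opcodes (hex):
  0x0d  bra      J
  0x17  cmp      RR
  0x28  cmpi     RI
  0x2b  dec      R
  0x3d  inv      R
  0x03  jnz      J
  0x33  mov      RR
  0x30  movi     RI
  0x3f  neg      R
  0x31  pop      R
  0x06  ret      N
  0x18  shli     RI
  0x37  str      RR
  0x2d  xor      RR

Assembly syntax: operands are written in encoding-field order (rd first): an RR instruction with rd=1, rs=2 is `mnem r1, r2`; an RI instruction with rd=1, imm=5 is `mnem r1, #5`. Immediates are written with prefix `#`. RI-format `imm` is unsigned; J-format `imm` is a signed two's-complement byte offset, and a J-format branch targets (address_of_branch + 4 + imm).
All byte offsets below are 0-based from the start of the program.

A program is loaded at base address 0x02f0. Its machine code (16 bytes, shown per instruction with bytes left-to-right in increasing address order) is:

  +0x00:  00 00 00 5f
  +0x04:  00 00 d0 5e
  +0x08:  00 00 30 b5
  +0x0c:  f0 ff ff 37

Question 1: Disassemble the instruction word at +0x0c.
[0c] f0 ff ff 37 → 0x37fffff0
  opcode bits[31:26]=0xd: bra/J
  [25:0] imm=67108848 (s26→-16) = #-16

bra #-16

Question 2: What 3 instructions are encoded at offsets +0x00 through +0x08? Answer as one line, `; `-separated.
cmp r6, r0; cmp r5, r5; xor r2, r3

@+00  little-endian(00 00 00 5f) = 0x5f000000
  op=0x5f000000>>26=0x17 ⇒ cmp (RR)
  rd: (w>>23)&0x7=0x6 → r6
  rs: (w>>20)&0x7=0x0 → r0
@+04  little-endian(00 00 d0 5e) = 0x5ed00000
  op=0x5ed00000>>26=0x17 ⇒ cmp (RR)
  rd: (w>>23)&0x7=0x5 → r5
  rs: (w>>20)&0x7=0x5 → r5
@+08  little-endian(00 00 30 b5) = 0xb5300000
  op=0xb5300000>>26=0x2d ⇒ xor (RR)
  rd: (w>>23)&0x7=0x2 → r2
  rs: (w>>20)&0x7=0x3 → r3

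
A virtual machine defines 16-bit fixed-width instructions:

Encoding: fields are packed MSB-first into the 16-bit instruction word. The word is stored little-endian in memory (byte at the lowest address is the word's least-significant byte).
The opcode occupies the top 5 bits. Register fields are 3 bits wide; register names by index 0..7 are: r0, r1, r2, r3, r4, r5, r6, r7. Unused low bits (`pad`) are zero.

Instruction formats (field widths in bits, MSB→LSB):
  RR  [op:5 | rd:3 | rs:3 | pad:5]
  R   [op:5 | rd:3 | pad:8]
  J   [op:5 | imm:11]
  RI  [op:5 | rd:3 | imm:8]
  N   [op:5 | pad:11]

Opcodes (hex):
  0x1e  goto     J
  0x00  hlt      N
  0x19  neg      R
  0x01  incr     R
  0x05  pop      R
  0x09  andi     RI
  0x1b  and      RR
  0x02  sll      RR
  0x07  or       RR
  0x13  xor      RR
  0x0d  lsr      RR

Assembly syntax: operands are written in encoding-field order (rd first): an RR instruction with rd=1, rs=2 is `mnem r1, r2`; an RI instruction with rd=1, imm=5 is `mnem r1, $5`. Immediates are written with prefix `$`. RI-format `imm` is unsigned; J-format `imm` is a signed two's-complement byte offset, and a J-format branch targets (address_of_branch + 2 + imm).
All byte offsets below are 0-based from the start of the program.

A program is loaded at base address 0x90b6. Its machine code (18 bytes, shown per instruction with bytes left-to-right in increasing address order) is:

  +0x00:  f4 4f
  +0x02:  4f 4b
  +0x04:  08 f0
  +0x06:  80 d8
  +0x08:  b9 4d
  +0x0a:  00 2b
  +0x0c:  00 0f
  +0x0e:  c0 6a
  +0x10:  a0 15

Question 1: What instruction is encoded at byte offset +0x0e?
off 0x0e: read c0 6a as little → 0x6ac0
  opcode bits[15:11]=0xd: lsr/RR
  rd@[10:8]=0x2 ⇒ r2
  rs@[7:5]=0x6 ⇒ r6

lsr r2, r6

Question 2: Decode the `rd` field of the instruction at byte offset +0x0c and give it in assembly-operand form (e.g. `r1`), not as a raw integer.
r7

[0c] 00 0f → 0x0f00
  top 5b → 0x1 → incr [R]
  rd@[10:8]=0x7 ⇒ r7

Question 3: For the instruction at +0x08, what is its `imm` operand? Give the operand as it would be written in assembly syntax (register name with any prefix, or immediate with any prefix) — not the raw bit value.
$185

+0x08: b9 4d ⇒ word 0x4db9 (little)
  op=0x4db9>>11=0x9 ⇒ andi (RI)
  [10:8] rd=5 = r5
  [7:0] imm=185 = $185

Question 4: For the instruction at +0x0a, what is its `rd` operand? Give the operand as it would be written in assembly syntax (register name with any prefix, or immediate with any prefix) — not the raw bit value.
r3

+0x0a: 00 2b ⇒ word 0x2b00 (little)
  op=0x2b00>>11=0x5 ⇒ pop (R)
  [10:8] rd=3 = r3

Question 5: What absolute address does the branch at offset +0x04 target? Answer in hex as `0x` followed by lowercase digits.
0x90c4

off 0x04: read 08 f0 as little → 0xf008
  opcode bits[15:11]=0x1e: goto/J
  imm: (w>>0)&0x7ff=0x8 → $8
  target = base 0x90b6 + off 0x04 + 2 + imm 8 = 0x90c4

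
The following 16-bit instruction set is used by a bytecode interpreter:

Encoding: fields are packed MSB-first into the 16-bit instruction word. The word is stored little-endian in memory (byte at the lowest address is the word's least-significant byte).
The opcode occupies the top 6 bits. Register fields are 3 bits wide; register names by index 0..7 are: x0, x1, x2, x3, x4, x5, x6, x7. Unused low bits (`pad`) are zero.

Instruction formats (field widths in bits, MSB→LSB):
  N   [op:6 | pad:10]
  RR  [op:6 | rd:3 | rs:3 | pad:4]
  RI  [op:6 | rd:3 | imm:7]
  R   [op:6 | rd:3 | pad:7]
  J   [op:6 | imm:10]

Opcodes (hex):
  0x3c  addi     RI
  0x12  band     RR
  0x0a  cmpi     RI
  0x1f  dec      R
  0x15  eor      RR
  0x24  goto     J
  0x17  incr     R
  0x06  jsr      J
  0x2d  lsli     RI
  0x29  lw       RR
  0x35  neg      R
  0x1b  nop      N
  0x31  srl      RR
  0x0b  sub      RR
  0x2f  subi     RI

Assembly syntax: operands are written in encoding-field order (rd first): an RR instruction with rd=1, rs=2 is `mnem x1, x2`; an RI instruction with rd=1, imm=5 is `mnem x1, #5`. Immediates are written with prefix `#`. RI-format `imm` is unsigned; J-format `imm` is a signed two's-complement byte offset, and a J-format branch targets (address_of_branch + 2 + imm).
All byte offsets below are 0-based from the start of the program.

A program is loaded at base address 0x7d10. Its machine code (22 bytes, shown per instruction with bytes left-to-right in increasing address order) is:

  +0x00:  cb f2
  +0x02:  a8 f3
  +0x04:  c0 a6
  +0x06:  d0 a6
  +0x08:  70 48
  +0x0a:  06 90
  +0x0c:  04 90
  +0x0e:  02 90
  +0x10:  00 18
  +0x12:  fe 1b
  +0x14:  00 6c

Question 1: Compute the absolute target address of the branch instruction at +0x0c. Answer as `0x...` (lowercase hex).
0x7d22

[0c] 04 90 → 0x9004
  opcode bits[15:10]=0x24: goto/J
  [9:0] imm=4 = #4
  target = base 0x7d10 + off 0x0c + 2 + imm 4 = 0x7d22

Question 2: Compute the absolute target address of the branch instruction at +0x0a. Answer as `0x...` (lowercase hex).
0x7d22

off 0x0a: read 06 90 as little → 0x9006
  top 6b → 0x24 → goto [J]
  imm: (w>>0)&0x3ff=0x6 → #6
  target = base 0x7d10 + off 0x0a + 2 + imm 6 = 0x7d22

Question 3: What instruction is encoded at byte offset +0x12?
jsr #-2

[12] fe 1b → 0x1bfe
  top 6b → 0x6 → jsr [J]
  imm: (w>>0)&0x3ff=0x3fe (s10→-2) → #-2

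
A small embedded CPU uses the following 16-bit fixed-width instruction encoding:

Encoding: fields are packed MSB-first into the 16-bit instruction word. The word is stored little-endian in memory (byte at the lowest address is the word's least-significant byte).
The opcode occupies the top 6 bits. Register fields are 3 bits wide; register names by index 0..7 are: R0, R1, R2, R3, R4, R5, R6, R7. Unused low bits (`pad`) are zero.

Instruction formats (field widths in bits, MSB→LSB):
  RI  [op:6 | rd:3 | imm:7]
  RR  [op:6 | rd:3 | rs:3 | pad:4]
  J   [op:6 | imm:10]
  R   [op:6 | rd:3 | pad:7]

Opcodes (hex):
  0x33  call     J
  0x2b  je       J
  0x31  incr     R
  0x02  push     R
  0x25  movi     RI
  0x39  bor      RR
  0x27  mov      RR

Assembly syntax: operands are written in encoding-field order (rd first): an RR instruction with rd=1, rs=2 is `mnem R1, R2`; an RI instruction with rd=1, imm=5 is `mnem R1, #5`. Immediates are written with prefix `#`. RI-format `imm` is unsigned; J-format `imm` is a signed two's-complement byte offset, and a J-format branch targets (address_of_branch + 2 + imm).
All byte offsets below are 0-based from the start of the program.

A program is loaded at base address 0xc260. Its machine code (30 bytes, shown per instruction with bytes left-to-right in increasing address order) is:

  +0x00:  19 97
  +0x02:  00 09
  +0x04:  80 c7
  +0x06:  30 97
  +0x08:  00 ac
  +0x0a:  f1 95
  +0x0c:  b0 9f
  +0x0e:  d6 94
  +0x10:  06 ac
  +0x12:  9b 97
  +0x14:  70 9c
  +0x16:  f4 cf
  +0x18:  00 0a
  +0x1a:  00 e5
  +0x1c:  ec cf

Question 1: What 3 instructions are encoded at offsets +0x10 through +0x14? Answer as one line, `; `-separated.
je #6; movi R7, #27; mov R0, R7

@+10  little-endian(06 ac) = 0xac06
  op=0xac06>>10=0x2b ⇒ je (J)
  imm@[9:0]=0x6 ⇒ #6
@+12  little-endian(9b 97) = 0x979b
  op=0x979b>>10=0x25 ⇒ movi (RI)
  rd@[9:7]=0x7 ⇒ R7
  imm@[6:0]=0x1b ⇒ #27
@+14  little-endian(70 9c) = 0x9c70
  op=0x9c70>>10=0x27 ⇒ mov (RR)
  rd@[9:7]=0x0 ⇒ R0
  rs@[6:4]=0x7 ⇒ R7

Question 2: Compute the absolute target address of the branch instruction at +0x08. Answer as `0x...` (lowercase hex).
0xc26a

[08] 00 ac → 0xac00
  opcode bits[15:10]=0x2b: je/J
  imm: (w>>0)&0x3ff=0x0 → #0
  target = base 0xc260 + off 0x08 + 2 + imm 0 = 0xc26a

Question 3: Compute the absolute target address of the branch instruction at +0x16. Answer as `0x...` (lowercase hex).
0xc26c

+0x16: f4 cf ⇒ word 0xcff4 (little)
  opcode bits[15:10]=0x33: call/J
  imm: (w>>0)&0x3ff=0x3f4 (s10→-12) → #-12
  target = base 0xc260 + off 0x16 + 2 + imm -12 = 0xc26c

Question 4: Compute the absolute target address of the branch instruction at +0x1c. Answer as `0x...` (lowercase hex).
@+1c  little-endian(ec cf) = 0xcfec
  top 6b → 0x33 → call [J]
  imm: (w>>0)&0x3ff=0x3ec (s10→-20) → #-20
  target = base 0xc260 + off 0x1c + 2 + imm -20 = 0xc26a

0xc26a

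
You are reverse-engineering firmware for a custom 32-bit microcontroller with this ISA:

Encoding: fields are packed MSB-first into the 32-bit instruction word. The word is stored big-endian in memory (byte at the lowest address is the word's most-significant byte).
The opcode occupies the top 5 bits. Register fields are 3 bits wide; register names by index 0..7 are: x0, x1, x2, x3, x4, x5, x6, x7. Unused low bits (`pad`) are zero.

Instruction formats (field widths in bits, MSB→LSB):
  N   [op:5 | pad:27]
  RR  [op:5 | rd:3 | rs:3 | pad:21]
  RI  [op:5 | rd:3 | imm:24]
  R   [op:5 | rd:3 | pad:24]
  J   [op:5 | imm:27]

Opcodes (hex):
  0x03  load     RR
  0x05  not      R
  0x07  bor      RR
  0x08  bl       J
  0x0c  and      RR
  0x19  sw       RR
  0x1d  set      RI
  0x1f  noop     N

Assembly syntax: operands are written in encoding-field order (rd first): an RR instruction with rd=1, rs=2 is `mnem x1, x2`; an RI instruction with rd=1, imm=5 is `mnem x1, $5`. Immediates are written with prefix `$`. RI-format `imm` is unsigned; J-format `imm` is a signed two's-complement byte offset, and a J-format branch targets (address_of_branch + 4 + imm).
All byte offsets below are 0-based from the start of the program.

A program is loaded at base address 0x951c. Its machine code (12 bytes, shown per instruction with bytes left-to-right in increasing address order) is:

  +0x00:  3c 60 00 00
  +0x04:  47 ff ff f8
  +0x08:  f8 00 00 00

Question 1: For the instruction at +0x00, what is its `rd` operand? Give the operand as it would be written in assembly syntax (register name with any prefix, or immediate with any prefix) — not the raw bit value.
x4

off 0x00: read 3c 60 00 00 as big → 0x3c600000
  top 5b → 0x7 → bor [RR]
  [26:24] rd=4 = x4
  [23:21] rs=3 = x3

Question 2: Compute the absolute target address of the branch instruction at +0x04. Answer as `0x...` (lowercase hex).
0x951c

off 0x04: read 47 ff ff f8 as big → 0x47fffff8
  top 5b → 0x8 → bl [J]
  [26:0] imm=134217720 (s27→-8) = $-8
  target = base 0x951c + off 0x04 + 4 + imm -8 = 0x951c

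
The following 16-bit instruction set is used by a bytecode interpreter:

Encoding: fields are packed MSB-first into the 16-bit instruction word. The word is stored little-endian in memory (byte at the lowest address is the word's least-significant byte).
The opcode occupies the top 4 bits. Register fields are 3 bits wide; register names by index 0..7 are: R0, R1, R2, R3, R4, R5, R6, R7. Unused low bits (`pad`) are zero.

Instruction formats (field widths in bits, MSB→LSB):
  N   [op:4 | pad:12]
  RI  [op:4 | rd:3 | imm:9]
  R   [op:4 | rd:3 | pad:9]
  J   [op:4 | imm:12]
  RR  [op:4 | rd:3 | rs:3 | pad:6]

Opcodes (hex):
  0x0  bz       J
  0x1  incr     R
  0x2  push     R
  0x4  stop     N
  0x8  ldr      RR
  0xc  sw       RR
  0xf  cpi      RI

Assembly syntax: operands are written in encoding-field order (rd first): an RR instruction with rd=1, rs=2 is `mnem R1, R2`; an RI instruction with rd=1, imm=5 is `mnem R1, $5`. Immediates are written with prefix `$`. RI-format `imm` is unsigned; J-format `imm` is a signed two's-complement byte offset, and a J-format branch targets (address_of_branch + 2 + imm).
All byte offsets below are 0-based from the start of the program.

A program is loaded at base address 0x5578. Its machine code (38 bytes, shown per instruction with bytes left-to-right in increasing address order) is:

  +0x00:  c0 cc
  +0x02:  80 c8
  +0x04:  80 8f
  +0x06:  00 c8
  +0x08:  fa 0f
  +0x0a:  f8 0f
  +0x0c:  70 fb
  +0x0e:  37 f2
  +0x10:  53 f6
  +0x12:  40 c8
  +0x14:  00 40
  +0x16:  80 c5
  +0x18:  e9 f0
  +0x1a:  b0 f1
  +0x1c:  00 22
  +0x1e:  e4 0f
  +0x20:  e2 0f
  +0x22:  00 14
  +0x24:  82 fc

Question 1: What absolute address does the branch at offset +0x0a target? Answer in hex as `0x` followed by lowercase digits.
0x557c

@+0a  little-endian(f8 0f) = 0x0ff8
  op=0x0ff8>>12=0x0 ⇒ bz (J)
  imm: (w>>0)&0xfff=0xff8 (s12→-8) → $-8
  target = base 0x5578 + off 0x0a + 2 + imm -8 = 0x557c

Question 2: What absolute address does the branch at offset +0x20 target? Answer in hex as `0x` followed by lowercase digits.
off 0x20: read e2 0f as little → 0x0fe2
  top 4b → 0x0 → bz [J]
  [11:0] imm=4066 (s12→-30) = $-30
  target = base 0x5578 + off 0x20 + 2 + imm -30 = 0x557c

0x557c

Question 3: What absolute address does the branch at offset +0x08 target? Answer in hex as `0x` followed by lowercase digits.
0x557c

+0x08: fa 0f ⇒ word 0x0ffa (little)
  op=0x0ffa>>12=0x0 ⇒ bz (J)
  [11:0] imm=4090 (s12→-6) = $-6
  target = base 0x5578 + off 0x08 + 2 + imm -6 = 0x557c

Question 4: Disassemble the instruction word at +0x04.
off 0x04: read 80 8f as little → 0x8f80
  opcode bits[15:12]=0x8: ldr/RR
  rd@[11:9]=0x7 ⇒ R7
  rs@[8:6]=0x6 ⇒ R6

ldr R7, R6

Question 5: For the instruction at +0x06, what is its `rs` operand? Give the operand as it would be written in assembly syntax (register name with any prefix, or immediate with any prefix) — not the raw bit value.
off 0x06: read 00 c8 as little → 0xc800
  op=0xc800>>12=0xc ⇒ sw (RR)
  rd: (w>>9)&0x7=0x4 → R4
  rs: (w>>6)&0x7=0x0 → R0

R0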